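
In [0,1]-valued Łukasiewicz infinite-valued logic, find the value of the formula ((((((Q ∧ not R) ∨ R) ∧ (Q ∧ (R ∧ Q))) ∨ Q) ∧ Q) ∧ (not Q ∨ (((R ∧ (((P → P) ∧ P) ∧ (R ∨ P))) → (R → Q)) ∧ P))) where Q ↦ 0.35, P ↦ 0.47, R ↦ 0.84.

0.35

not R: Łukasiewicz ¬ gives 1 − 0.84 = 0.16
(Q ∧ not R) = min(0.35, 0.16) = 0.16
((Q ∧ not R) ∨ R) = max(0.16, 0.84) = 0.84
(R ∧ Q) = min(0.84, 0.35) = 0.35
(Q ∧ (R ∧ Q)) = min(0.35, 0.35) = 0.35
(((Q ∧ not R) ∨ R) ∧ (Q ∧ (R ∧ Q))) = min(0.84, 0.35) = 0.35
((((Q ∧ not R) ∨ R) ∧ (Q ∧ (R ∧ Q))) ∨ Q) = max(0.35, 0.35) = 0.35
(((((Q ∧ not R) ∨ R) ∧ (Q ∧ (R ∧ Q))) ∨ Q) ∧ Q) = min(0.35, 0.35) = 0.35
not Q: Łukasiewicz ¬ gives 1 − 0.35 = 0.65
(P → P): min(1, 1 − 0.47 + 0.47) = 1
((P → P) ∧ P) = min(1, 0.47) = 0.47
(R ∨ P) = max(0.84, 0.47) = 0.84
(((P → P) ∧ P) ∧ (R ∨ P)) = min(0.47, 0.84) = 0.47
(R ∧ (((P → P) ∧ P) ∧ (R ∨ P))) = min(0.84, 0.47) = 0.47
(R → Q): min(1, 1 − 0.84 + 0.35) = 0.51
((R ∧ (((P → P) ∧ P) ∧ (R ∨ P))) → (R → Q)): min(1, 1 − 0.47 + 0.51) = 1
(((R ∧ (((P → P) ∧ P) ∧ (R ∨ P))) → (R → Q)) ∧ P) = min(1, 0.47) = 0.47
(not Q ∨ (((R ∧ (((P → P) ∧ P) ∧ (R ∨ P))) → (R → Q)) ∧ P)) = max(0.65, 0.47) = 0.65
((((((Q ∧ not R) ∨ R) ∧ (Q ∧ (R ∧ Q))) ∨ Q) ∧ Q) ∧ (not Q ∨ (((R ∧ (((P → P) ∧ P) ∧ (R ∨ P))) → (R → Q)) ∧ P))) = min(0.35, 0.65) = 0.35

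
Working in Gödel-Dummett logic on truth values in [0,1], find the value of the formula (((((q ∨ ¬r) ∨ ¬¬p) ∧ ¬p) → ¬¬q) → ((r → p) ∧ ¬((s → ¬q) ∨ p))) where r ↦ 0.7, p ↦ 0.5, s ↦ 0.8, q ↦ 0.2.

0.00

¬r: Gödel ¬ of 0.7 = 0 (operand ≠ 0)
(q ∨ ¬r) = max(0.2, 0) = 0.2
¬p: Gödel ¬ of 0.5 = 0 (operand ≠ 0)
¬¬p: Gödel ¬ of 0 = 1 (operand is 0)
((q ∨ ¬r) ∨ ¬¬p) = max(0.2, 1) = 1
¬p: Gödel ¬ of 0.5 = 0 (operand ≠ 0)
(((q ∨ ¬r) ∨ ¬¬p) ∧ ¬p) = min(1, 0) = 0
¬q: Gödel ¬ of 0.2 = 0 (operand ≠ 0)
¬¬q: Gödel ¬ of 0 = 1 (operand is 0)
((((q ∨ ¬r) ∨ ¬¬p) ∧ ¬p) → ¬¬q): 0 ≤ 1, so result = 1
(r → p): 0.7 > 0.5, so result = 0.5
¬q: Gödel ¬ of 0.2 = 0 (operand ≠ 0)
(s → ¬q): 0.8 > 0, so result = 0
((s → ¬q) ∨ p) = max(0, 0.5) = 0.5
¬((s → ¬q) ∨ p): Gödel ¬ of 0.5 = 0 (operand ≠ 0)
((r → p) ∧ ¬((s → ¬q) ∨ p)) = min(0.5, 0) = 0
(((((q ∨ ¬r) ∨ ¬¬p) ∧ ¬p) → ¬¬q) → ((r → p) ∧ ¬((s → ¬q) ∨ p))): 1 > 0, so result = 0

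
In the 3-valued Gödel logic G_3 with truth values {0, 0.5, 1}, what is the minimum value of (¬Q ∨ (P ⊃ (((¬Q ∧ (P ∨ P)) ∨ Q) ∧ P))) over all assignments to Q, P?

The minimum is attained at Q = 0.5, P = 1:
  ¬Q: Gödel ¬ of 0.5 = 0 (operand ≠ 0)
  ¬Q: Gödel ¬ of 0.5 = 0 (operand ≠ 0)
  (P ∨ P) = max(1, 1) = 1
  (¬Q ∧ (P ∨ P)) = min(0, 1) = 0
  ((¬Q ∧ (P ∨ P)) ∨ Q) = max(0, 0.5) = 0.5
  (((¬Q ∧ (P ∨ P)) ∨ Q) ∧ P) = min(0.5, 1) = 0.5
  (P ⊃ (((¬Q ∧ (P ∨ P)) ∨ Q) ∧ P)): 1 > 0.5, so result = 0.5
  (¬Q ∨ (P ⊃ (((¬Q ∧ (P ∨ P)) ∨ Q) ∧ P))) = max(0, 0.5) = 0.5
Checking all 9 assignments confirms none give a value below 0.50.

0.50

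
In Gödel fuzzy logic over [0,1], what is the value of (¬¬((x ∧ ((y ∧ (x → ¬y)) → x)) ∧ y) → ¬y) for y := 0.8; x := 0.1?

¬y: Gödel ¬ of 0.8 = 0 (operand ≠ 0)
(x → ¬y): 0.1 > 0, so result = 0
(y ∧ (x → ¬y)) = min(0.8, 0) = 0
((y ∧ (x → ¬y)) → x): 0 ≤ 0.1, so result = 1
(x ∧ ((y ∧ (x → ¬y)) → x)) = min(0.1, 1) = 0.1
((x ∧ ((y ∧ (x → ¬y)) → x)) ∧ y) = min(0.1, 0.8) = 0.1
¬((x ∧ ((y ∧ (x → ¬y)) → x)) ∧ y): Gödel ¬ of 0.1 = 0 (operand ≠ 0)
¬¬((x ∧ ((y ∧ (x → ¬y)) → x)) ∧ y): Gödel ¬ of 0 = 1 (operand is 0)
¬y: Gödel ¬ of 0.8 = 0 (operand ≠ 0)
(¬¬((x ∧ ((y ∧ (x → ¬y)) → x)) ∧ y) → ¬y): 1 > 0, so result = 0

0.00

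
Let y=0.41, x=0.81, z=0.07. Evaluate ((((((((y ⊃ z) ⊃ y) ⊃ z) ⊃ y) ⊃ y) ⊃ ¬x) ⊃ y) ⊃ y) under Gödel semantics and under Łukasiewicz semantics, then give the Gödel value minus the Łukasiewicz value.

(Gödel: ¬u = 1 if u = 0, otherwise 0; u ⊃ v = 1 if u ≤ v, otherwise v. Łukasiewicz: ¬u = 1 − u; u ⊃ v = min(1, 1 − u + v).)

-0.37

Gödel evaluation:
  (y ⊃ z): 0.41 > 0.07, so result = 0.07
  ((y ⊃ z) ⊃ y): 0.07 ≤ 0.41, so result = 1
  (((y ⊃ z) ⊃ y) ⊃ z): 1 > 0.07, so result = 0.07
  ((((y ⊃ z) ⊃ y) ⊃ z) ⊃ y): 0.07 ≤ 0.41, so result = 1
  (((((y ⊃ z) ⊃ y) ⊃ z) ⊃ y) ⊃ y): 1 > 0.41, so result = 0.41
  ¬x: Gödel ¬ of 0.81 = 0 (operand ≠ 0)
  ((((((y ⊃ z) ⊃ y) ⊃ z) ⊃ y) ⊃ y) ⊃ ¬x): 0.41 > 0, so result = 0
  (((((((y ⊃ z) ⊃ y) ⊃ z) ⊃ y) ⊃ y) ⊃ ¬x) ⊃ y): 0 ≤ 0.41, so result = 1
  ((((((((y ⊃ z) ⊃ y) ⊃ z) ⊃ y) ⊃ y) ⊃ ¬x) ⊃ y) ⊃ y): 1 > 0.41, so result = 0.41
  Gödel value = 0.41
Łukasiewicz evaluation:
  (y ⊃ z): min(1, 1 − 0.41 + 0.07) = 0.66
  ((y ⊃ z) ⊃ y): min(1, 1 − 0.66 + 0.41) = 0.75
  (((y ⊃ z) ⊃ y) ⊃ z): min(1, 1 − 0.75 + 0.07) = 0.32
  ((((y ⊃ z) ⊃ y) ⊃ z) ⊃ y): min(1, 1 − 0.32 + 0.41) = 1
  (((((y ⊃ z) ⊃ y) ⊃ z) ⊃ y) ⊃ y): min(1, 1 − 1 + 0.41) = 0.41
  ¬x: Łukasiewicz ¬ gives 1 − 0.81 = 0.19
  ((((((y ⊃ z) ⊃ y) ⊃ z) ⊃ y) ⊃ y) ⊃ ¬x): min(1, 1 − 0.41 + 0.19) = 0.78
  (((((((y ⊃ z) ⊃ y) ⊃ z) ⊃ y) ⊃ y) ⊃ ¬x) ⊃ y): min(1, 1 − 0.78 + 0.41) = 0.63
  ((((((((y ⊃ z) ⊃ y) ⊃ z) ⊃ y) ⊃ y) ⊃ ¬x) ⊃ y) ⊃ y): min(1, 1 − 0.63 + 0.41) = 0.78
  Łukasiewicz value = 0.78
Difference: 0.41 − 0.78 = -0.37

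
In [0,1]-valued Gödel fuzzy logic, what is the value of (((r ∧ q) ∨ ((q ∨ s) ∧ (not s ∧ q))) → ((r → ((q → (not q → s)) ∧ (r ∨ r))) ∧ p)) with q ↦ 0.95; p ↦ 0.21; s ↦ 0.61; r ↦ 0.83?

(r ∧ q) = min(0.83, 0.95) = 0.83
(q ∨ s) = max(0.95, 0.61) = 0.95
not s: Gödel ¬ of 0.61 = 0 (operand ≠ 0)
(not s ∧ q) = min(0, 0.95) = 0
((q ∨ s) ∧ (not s ∧ q)) = min(0.95, 0) = 0
((r ∧ q) ∨ ((q ∨ s) ∧ (not s ∧ q))) = max(0.83, 0) = 0.83
not q: Gödel ¬ of 0.95 = 0 (operand ≠ 0)
(not q → s): 0 ≤ 0.61, so result = 1
(q → (not q → s)): 0.95 ≤ 1, so result = 1
(r ∨ r) = max(0.83, 0.83) = 0.83
((q → (not q → s)) ∧ (r ∨ r)) = min(1, 0.83) = 0.83
(r → ((q → (not q → s)) ∧ (r ∨ r))): 0.83 ≤ 0.83, so result = 1
((r → ((q → (not q → s)) ∧ (r ∨ r))) ∧ p) = min(1, 0.21) = 0.21
(((r ∧ q) ∨ ((q ∨ s) ∧ (not s ∧ q))) → ((r → ((q → (not q → s)) ∧ (r ∨ r))) ∧ p)): 0.83 > 0.21, so result = 0.21

0.21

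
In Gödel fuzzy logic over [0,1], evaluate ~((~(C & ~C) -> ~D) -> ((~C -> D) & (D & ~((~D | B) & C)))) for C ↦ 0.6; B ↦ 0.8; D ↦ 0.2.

0.00

~C: Gödel ¬ of 0.6 = 0 (operand ≠ 0)
(C & ~C) = min(0.6, 0) = 0
~(C & ~C): Gödel ¬ of 0 = 1 (operand is 0)
~D: Gödel ¬ of 0.2 = 0 (operand ≠ 0)
(~(C & ~C) -> ~D): 1 > 0, so result = 0
~C: Gödel ¬ of 0.6 = 0 (operand ≠ 0)
(~C -> D): 0 ≤ 0.2, so result = 1
~D: Gödel ¬ of 0.2 = 0 (operand ≠ 0)
(~D | B) = max(0, 0.8) = 0.8
((~D | B) & C) = min(0.8, 0.6) = 0.6
~((~D | B) & C): Gödel ¬ of 0.6 = 0 (operand ≠ 0)
(D & ~((~D | B) & C)) = min(0.2, 0) = 0
((~C -> D) & (D & ~((~D | B) & C))) = min(1, 0) = 0
((~(C & ~C) -> ~D) -> ((~C -> D) & (D & ~((~D | B) & C)))): 0 ≤ 0, so result = 1
~((~(C & ~C) -> ~D) -> ((~C -> D) & (D & ~((~D | B) & C)))): Gödel ¬ of 1 = 0 (operand ≠ 0)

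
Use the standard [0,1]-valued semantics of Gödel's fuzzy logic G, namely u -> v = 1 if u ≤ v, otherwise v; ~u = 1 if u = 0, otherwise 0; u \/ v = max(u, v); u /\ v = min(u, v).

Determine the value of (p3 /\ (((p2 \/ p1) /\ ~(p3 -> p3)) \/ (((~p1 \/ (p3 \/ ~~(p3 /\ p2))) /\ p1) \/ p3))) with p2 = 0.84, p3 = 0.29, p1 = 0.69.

(p2 \/ p1) = max(0.84, 0.69) = 0.84
(p3 -> p3): 0.29 ≤ 0.29, so result = 1
~(p3 -> p3): Gödel ¬ of 1 = 0 (operand ≠ 0)
((p2 \/ p1) /\ ~(p3 -> p3)) = min(0.84, 0) = 0
~p1: Gödel ¬ of 0.69 = 0 (operand ≠ 0)
(p3 /\ p2) = min(0.29, 0.84) = 0.29
~(p3 /\ p2): Gödel ¬ of 0.29 = 0 (operand ≠ 0)
~~(p3 /\ p2): Gödel ¬ of 0 = 1 (operand is 0)
(p3 \/ ~~(p3 /\ p2)) = max(0.29, 1) = 1
(~p1 \/ (p3 \/ ~~(p3 /\ p2))) = max(0, 1) = 1
((~p1 \/ (p3 \/ ~~(p3 /\ p2))) /\ p1) = min(1, 0.69) = 0.69
(((~p1 \/ (p3 \/ ~~(p3 /\ p2))) /\ p1) \/ p3) = max(0.69, 0.29) = 0.69
(((p2 \/ p1) /\ ~(p3 -> p3)) \/ (((~p1 \/ (p3 \/ ~~(p3 /\ p2))) /\ p1) \/ p3)) = max(0, 0.69) = 0.69
(p3 /\ (((p2 \/ p1) /\ ~(p3 -> p3)) \/ (((~p1 \/ (p3 \/ ~~(p3 /\ p2))) /\ p1) \/ p3))) = min(0.29, 0.69) = 0.29

0.29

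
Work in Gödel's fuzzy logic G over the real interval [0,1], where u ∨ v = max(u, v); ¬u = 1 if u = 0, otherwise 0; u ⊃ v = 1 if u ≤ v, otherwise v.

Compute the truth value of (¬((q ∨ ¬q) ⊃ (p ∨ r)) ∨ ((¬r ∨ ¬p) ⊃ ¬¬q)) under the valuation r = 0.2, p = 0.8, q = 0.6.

¬q: Gödel ¬ of 0.6 = 0 (operand ≠ 0)
(q ∨ ¬q) = max(0.6, 0) = 0.6
(p ∨ r) = max(0.8, 0.2) = 0.8
((q ∨ ¬q) ⊃ (p ∨ r)): 0.6 ≤ 0.8, so result = 1
¬((q ∨ ¬q) ⊃ (p ∨ r)): Gödel ¬ of 1 = 0 (operand ≠ 0)
¬r: Gödel ¬ of 0.2 = 0 (operand ≠ 0)
¬p: Gödel ¬ of 0.8 = 0 (operand ≠ 0)
(¬r ∨ ¬p) = max(0, 0) = 0
¬q: Gödel ¬ of 0.6 = 0 (operand ≠ 0)
¬¬q: Gödel ¬ of 0 = 1 (operand is 0)
((¬r ∨ ¬p) ⊃ ¬¬q): 0 ≤ 1, so result = 1
(¬((q ∨ ¬q) ⊃ (p ∨ r)) ∨ ((¬r ∨ ¬p) ⊃ ¬¬q)) = max(0, 1) = 1

1.00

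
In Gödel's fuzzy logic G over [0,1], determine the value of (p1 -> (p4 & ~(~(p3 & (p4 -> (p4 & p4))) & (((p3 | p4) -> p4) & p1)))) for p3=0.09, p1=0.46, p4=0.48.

1.00

(p4 & p4) = min(0.48, 0.48) = 0.48
(p4 -> (p4 & p4)): 0.48 ≤ 0.48, so result = 1
(p3 & (p4 -> (p4 & p4))) = min(0.09, 1) = 0.09
~(p3 & (p4 -> (p4 & p4))): Gödel ¬ of 0.09 = 0 (operand ≠ 0)
(p3 | p4) = max(0.09, 0.48) = 0.48
((p3 | p4) -> p4): 0.48 ≤ 0.48, so result = 1
(((p3 | p4) -> p4) & p1) = min(1, 0.46) = 0.46
(~(p3 & (p4 -> (p4 & p4))) & (((p3 | p4) -> p4) & p1)) = min(0, 0.46) = 0
~(~(p3 & (p4 -> (p4 & p4))) & (((p3 | p4) -> p4) & p1)): Gödel ¬ of 0 = 1 (operand is 0)
(p4 & ~(~(p3 & (p4 -> (p4 & p4))) & (((p3 | p4) -> p4) & p1))) = min(0.48, 1) = 0.48
(p1 -> (p4 & ~(~(p3 & (p4 -> (p4 & p4))) & (((p3 | p4) -> p4) & p1)))): 0.46 ≤ 0.48, so result = 1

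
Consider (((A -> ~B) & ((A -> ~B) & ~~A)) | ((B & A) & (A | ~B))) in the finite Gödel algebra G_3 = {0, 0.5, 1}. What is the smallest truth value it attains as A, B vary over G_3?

0.00

The minimum is attained at A = 0, B = 0:
  ~B: Gödel ¬ of 0 = 1 (operand is 0)
  (A -> ~B): 0 ≤ 1, so result = 1
  ~B: Gödel ¬ of 0 = 1 (operand is 0)
  (A -> ~B): 0 ≤ 1, so result = 1
  ~A: Gödel ¬ of 0 = 1 (operand is 0)
  ~~A: Gödel ¬ of 1 = 0 (operand ≠ 0)
  ((A -> ~B) & ~~A) = min(1, 0) = 0
  ((A -> ~B) & ((A -> ~B) & ~~A)) = min(1, 0) = 0
  (B & A) = min(0, 0) = 0
  ~B: Gödel ¬ of 0 = 1 (operand is 0)
  (A | ~B) = max(0, 1) = 1
  ((B & A) & (A | ~B)) = min(0, 1) = 0
  (((A -> ~B) & ((A -> ~B) & ~~A)) | ((B & A) & (A | ~B))) = max(0, 0) = 0
Checking all 9 assignments confirms none give a value below 0.00.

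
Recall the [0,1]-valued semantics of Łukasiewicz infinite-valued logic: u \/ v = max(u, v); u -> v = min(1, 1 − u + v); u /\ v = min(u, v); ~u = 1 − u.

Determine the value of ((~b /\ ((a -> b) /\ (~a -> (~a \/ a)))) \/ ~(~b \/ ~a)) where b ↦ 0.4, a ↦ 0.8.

~b: Łukasiewicz ¬ gives 1 − 0.4 = 0.6
(a -> b): min(1, 1 − 0.8 + 0.4) = 0.6
~a: Łukasiewicz ¬ gives 1 − 0.8 = 0.2
~a: Łukasiewicz ¬ gives 1 − 0.8 = 0.2
(~a \/ a) = max(0.2, 0.8) = 0.8
(~a -> (~a \/ a)): min(1, 1 − 0.2 + 0.8) = 1
((a -> b) /\ (~a -> (~a \/ a))) = min(0.6, 1) = 0.6
(~b /\ ((a -> b) /\ (~a -> (~a \/ a)))) = min(0.6, 0.6) = 0.6
~b: Łukasiewicz ¬ gives 1 − 0.4 = 0.6
~a: Łukasiewicz ¬ gives 1 − 0.8 = 0.2
(~b \/ ~a) = max(0.6, 0.2) = 0.6
~(~b \/ ~a): Łukasiewicz ¬ gives 1 − 0.6 = 0.4
((~b /\ ((a -> b) /\ (~a -> (~a \/ a)))) \/ ~(~b \/ ~a)) = max(0.6, 0.4) = 0.6

0.60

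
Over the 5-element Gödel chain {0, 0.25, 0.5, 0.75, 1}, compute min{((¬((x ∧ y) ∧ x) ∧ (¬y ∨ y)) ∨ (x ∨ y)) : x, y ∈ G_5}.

0.25

The minimum is attained at x = 0, y = 0.25:
  (x ∧ y) = min(0, 0.25) = 0
  ((x ∧ y) ∧ x) = min(0, 0) = 0
  ¬((x ∧ y) ∧ x): Gödel ¬ of 0 = 1 (operand is 0)
  ¬y: Gödel ¬ of 0.25 = 0 (operand ≠ 0)
  (¬y ∨ y) = max(0, 0.25) = 0.25
  (¬((x ∧ y) ∧ x) ∧ (¬y ∨ y)) = min(1, 0.25) = 0.25
  (x ∨ y) = max(0, 0.25) = 0.25
  ((¬((x ∧ y) ∧ x) ∧ (¬y ∨ y)) ∨ (x ∨ y)) = max(0.25, 0.25) = 0.25
Checking all 25 assignments confirms none give a value below 0.25.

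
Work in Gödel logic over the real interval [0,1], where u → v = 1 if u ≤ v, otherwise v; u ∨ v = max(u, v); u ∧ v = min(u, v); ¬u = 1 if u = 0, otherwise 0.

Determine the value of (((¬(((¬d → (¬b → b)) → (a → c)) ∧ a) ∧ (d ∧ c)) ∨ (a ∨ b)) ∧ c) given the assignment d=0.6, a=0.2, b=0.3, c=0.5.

0.30

¬d: Gödel ¬ of 0.6 = 0 (operand ≠ 0)
¬b: Gödel ¬ of 0.3 = 0 (operand ≠ 0)
(¬b → b): 0 ≤ 0.3, so result = 1
(¬d → (¬b → b)): 0 ≤ 1, so result = 1
(a → c): 0.2 ≤ 0.5, so result = 1
((¬d → (¬b → b)) → (a → c)): 1 ≤ 1, so result = 1
(((¬d → (¬b → b)) → (a → c)) ∧ a) = min(1, 0.2) = 0.2
¬(((¬d → (¬b → b)) → (a → c)) ∧ a): Gödel ¬ of 0.2 = 0 (operand ≠ 0)
(d ∧ c) = min(0.6, 0.5) = 0.5
(¬(((¬d → (¬b → b)) → (a → c)) ∧ a) ∧ (d ∧ c)) = min(0, 0.5) = 0
(a ∨ b) = max(0.2, 0.3) = 0.3
((¬(((¬d → (¬b → b)) → (a → c)) ∧ a) ∧ (d ∧ c)) ∨ (a ∨ b)) = max(0, 0.3) = 0.3
(((¬(((¬d → (¬b → b)) → (a → c)) ∧ a) ∧ (d ∧ c)) ∨ (a ∨ b)) ∧ c) = min(0.3, 0.5) = 0.3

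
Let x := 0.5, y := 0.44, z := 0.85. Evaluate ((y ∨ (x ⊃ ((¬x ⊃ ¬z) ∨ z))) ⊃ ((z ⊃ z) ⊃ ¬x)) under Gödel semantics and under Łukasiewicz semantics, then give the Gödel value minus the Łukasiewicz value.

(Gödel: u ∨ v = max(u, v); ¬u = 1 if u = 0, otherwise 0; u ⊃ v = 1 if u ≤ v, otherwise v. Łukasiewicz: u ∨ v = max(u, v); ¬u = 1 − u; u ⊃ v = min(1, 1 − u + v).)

Gödel evaluation:
  ¬x: Gödel ¬ of 0.5 = 0 (operand ≠ 0)
  ¬z: Gödel ¬ of 0.85 = 0 (operand ≠ 0)
  (¬x ⊃ ¬z): 0 ≤ 0, so result = 1
  ((¬x ⊃ ¬z) ∨ z) = max(1, 0.85) = 1
  (x ⊃ ((¬x ⊃ ¬z) ∨ z)): 0.5 ≤ 1, so result = 1
  (y ∨ (x ⊃ ((¬x ⊃ ¬z) ∨ z))) = max(0.44, 1) = 1
  (z ⊃ z): 0.85 ≤ 0.85, so result = 1
  ¬x: Gödel ¬ of 0.5 = 0 (operand ≠ 0)
  ((z ⊃ z) ⊃ ¬x): 1 > 0, so result = 0
  ((y ∨ (x ⊃ ((¬x ⊃ ¬z) ∨ z))) ⊃ ((z ⊃ z) ⊃ ¬x)): 1 > 0, so result = 0
  Gödel value = 0
Łukasiewicz evaluation:
  ¬x: Łukasiewicz ¬ gives 1 − 0.5 = 0.5
  ¬z: Łukasiewicz ¬ gives 1 − 0.85 = 0.15
  (¬x ⊃ ¬z): min(1, 1 − 0.5 + 0.15) = 0.65
  ((¬x ⊃ ¬z) ∨ z) = max(0.65, 0.85) = 0.85
  (x ⊃ ((¬x ⊃ ¬z) ∨ z)): min(1, 1 − 0.5 + 0.85) = 1
  (y ∨ (x ⊃ ((¬x ⊃ ¬z) ∨ z))) = max(0.44, 1) = 1
  (z ⊃ z): min(1, 1 − 0.85 + 0.85) = 1
  ¬x: Łukasiewicz ¬ gives 1 − 0.5 = 0.5
  ((z ⊃ z) ⊃ ¬x): min(1, 1 − 1 + 0.5) = 0.5
  ((y ∨ (x ⊃ ((¬x ⊃ ¬z) ∨ z))) ⊃ ((z ⊃ z) ⊃ ¬x)): min(1, 1 − 1 + 0.5) = 0.5
  Łukasiewicz value = 0.5
Difference: 0 − 0.5 = -0.50

-0.50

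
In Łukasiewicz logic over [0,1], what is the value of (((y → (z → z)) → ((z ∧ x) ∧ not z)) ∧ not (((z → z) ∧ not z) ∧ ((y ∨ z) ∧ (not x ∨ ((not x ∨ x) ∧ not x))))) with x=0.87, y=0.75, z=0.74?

0.26

(z → z): min(1, 1 − 0.74 + 0.74) = 1
(y → (z → z)): min(1, 1 − 0.75 + 1) = 1
(z ∧ x) = min(0.74, 0.87) = 0.74
not z: Łukasiewicz ¬ gives 1 − 0.74 = 0.26
((z ∧ x) ∧ not z) = min(0.74, 0.26) = 0.26
((y → (z → z)) → ((z ∧ x) ∧ not z)): min(1, 1 − 1 + 0.26) = 0.26
(z → z): min(1, 1 − 0.74 + 0.74) = 1
not z: Łukasiewicz ¬ gives 1 − 0.74 = 0.26
((z → z) ∧ not z) = min(1, 0.26) = 0.26
(y ∨ z) = max(0.75, 0.74) = 0.75
not x: Łukasiewicz ¬ gives 1 − 0.87 = 0.13
not x: Łukasiewicz ¬ gives 1 − 0.87 = 0.13
(not x ∨ x) = max(0.13, 0.87) = 0.87
not x: Łukasiewicz ¬ gives 1 − 0.87 = 0.13
((not x ∨ x) ∧ not x) = min(0.87, 0.13) = 0.13
(not x ∨ ((not x ∨ x) ∧ not x)) = max(0.13, 0.13) = 0.13
((y ∨ z) ∧ (not x ∨ ((not x ∨ x) ∧ not x))) = min(0.75, 0.13) = 0.13
(((z → z) ∧ not z) ∧ ((y ∨ z) ∧ (not x ∨ ((not x ∨ x) ∧ not x)))) = min(0.26, 0.13) = 0.13
not (((z → z) ∧ not z) ∧ ((y ∨ z) ∧ (not x ∨ ((not x ∨ x) ∧ not x)))): Łukasiewicz ¬ gives 1 − 0.13 = 0.87
(((y → (z → z)) → ((z ∧ x) ∧ not z)) ∧ not (((z → z) ∧ not z) ∧ ((y ∨ z) ∧ (not x ∨ ((not x ∨ x) ∧ not x))))) = min(0.26, 0.87) = 0.26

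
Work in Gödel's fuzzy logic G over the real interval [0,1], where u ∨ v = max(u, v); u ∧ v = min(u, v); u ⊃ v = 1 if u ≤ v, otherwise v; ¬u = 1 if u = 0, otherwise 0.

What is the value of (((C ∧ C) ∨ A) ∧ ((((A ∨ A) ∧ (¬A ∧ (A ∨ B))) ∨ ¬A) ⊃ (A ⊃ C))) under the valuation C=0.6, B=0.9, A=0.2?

(C ∧ C) = min(0.6, 0.6) = 0.6
((C ∧ C) ∨ A) = max(0.6, 0.2) = 0.6
(A ∨ A) = max(0.2, 0.2) = 0.2
¬A: Gödel ¬ of 0.2 = 0 (operand ≠ 0)
(A ∨ B) = max(0.2, 0.9) = 0.9
(¬A ∧ (A ∨ B)) = min(0, 0.9) = 0
((A ∨ A) ∧ (¬A ∧ (A ∨ B))) = min(0.2, 0) = 0
¬A: Gödel ¬ of 0.2 = 0 (operand ≠ 0)
(((A ∨ A) ∧ (¬A ∧ (A ∨ B))) ∨ ¬A) = max(0, 0) = 0
(A ⊃ C): 0.2 ≤ 0.6, so result = 1
((((A ∨ A) ∧ (¬A ∧ (A ∨ B))) ∨ ¬A) ⊃ (A ⊃ C)): 0 ≤ 1, so result = 1
(((C ∧ C) ∨ A) ∧ ((((A ∨ A) ∧ (¬A ∧ (A ∨ B))) ∨ ¬A) ⊃ (A ⊃ C))) = min(0.6, 1) = 0.6

0.60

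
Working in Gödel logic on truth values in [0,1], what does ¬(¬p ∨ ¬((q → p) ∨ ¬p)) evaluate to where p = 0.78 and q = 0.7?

1.00

¬p: Gödel ¬ of 0.78 = 0 (operand ≠ 0)
(q → p): 0.7 ≤ 0.78, so result = 1
¬p: Gödel ¬ of 0.78 = 0 (operand ≠ 0)
((q → p) ∨ ¬p) = max(1, 0) = 1
¬((q → p) ∨ ¬p): Gödel ¬ of 1 = 0 (operand ≠ 0)
(¬p ∨ ¬((q → p) ∨ ¬p)) = max(0, 0) = 0
¬(¬p ∨ ¬((q → p) ∨ ¬p)): Gödel ¬ of 0 = 1 (operand is 0)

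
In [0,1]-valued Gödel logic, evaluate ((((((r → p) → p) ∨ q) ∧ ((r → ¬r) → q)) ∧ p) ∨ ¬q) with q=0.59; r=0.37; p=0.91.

(r → p): 0.37 ≤ 0.91, so result = 1
((r → p) → p): 1 > 0.91, so result = 0.91
(((r → p) → p) ∨ q) = max(0.91, 0.59) = 0.91
¬r: Gödel ¬ of 0.37 = 0 (operand ≠ 0)
(r → ¬r): 0.37 > 0, so result = 0
((r → ¬r) → q): 0 ≤ 0.59, so result = 1
((((r → p) → p) ∨ q) ∧ ((r → ¬r) → q)) = min(0.91, 1) = 0.91
(((((r → p) → p) ∨ q) ∧ ((r → ¬r) → q)) ∧ p) = min(0.91, 0.91) = 0.91
¬q: Gödel ¬ of 0.59 = 0 (operand ≠ 0)
((((((r → p) → p) ∨ q) ∧ ((r → ¬r) → q)) ∧ p) ∨ ¬q) = max(0.91, 0) = 0.91

0.91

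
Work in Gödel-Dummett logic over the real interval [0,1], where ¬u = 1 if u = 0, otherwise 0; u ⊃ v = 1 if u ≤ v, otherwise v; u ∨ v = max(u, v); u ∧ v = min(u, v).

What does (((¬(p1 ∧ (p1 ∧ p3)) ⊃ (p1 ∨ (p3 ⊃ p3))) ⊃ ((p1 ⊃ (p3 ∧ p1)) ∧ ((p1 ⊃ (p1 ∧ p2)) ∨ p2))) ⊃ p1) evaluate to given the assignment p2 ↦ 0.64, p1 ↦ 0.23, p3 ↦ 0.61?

(p1 ∧ p3) = min(0.23, 0.61) = 0.23
(p1 ∧ (p1 ∧ p3)) = min(0.23, 0.23) = 0.23
¬(p1 ∧ (p1 ∧ p3)): Gödel ¬ of 0.23 = 0 (operand ≠ 0)
(p3 ⊃ p3): 0.61 ≤ 0.61, so result = 1
(p1 ∨ (p3 ⊃ p3)) = max(0.23, 1) = 1
(¬(p1 ∧ (p1 ∧ p3)) ⊃ (p1 ∨ (p3 ⊃ p3))): 0 ≤ 1, so result = 1
(p3 ∧ p1) = min(0.61, 0.23) = 0.23
(p1 ⊃ (p3 ∧ p1)): 0.23 ≤ 0.23, so result = 1
(p1 ∧ p2) = min(0.23, 0.64) = 0.23
(p1 ⊃ (p1 ∧ p2)): 0.23 ≤ 0.23, so result = 1
((p1 ⊃ (p1 ∧ p2)) ∨ p2) = max(1, 0.64) = 1
((p1 ⊃ (p3 ∧ p1)) ∧ ((p1 ⊃ (p1 ∧ p2)) ∨ p2)) = min(1, 1) = 1
((¬(p1 ∧ (p1 ∧ p3)) ⊃ (p1 ∨ (p3 ⊃ p3))) ⊃ ((p1 ⊃ (p3 ∧ p1)) ∧ ((p1 ⊃ (p1 ∧ p2)) ∨ p2))): 1 ≤ 1, so result = 1
(((¬(p1 ∧ (p1 ∧ p3)) ⊃ (p1 ∨ (p3 ⊃ p3))) ⊃ ((p1 ⊃ (p3 ∧ p1)) ∧ ((p1 ⊃ (p1 ∧ p2)) ∨ p2))) ⊃ p1): 1 > 0.23, so result = 0.23

0.23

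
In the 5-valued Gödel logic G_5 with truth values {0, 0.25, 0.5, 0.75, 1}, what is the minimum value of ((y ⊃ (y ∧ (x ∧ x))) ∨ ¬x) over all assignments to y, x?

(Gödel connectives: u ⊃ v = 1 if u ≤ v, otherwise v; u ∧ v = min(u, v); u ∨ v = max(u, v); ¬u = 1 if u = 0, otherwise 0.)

0.25

The minimum is attained at y = 0.5, x = 0.25:
  (x ∧ x) = min(0.25, 0.25) = 0.25
  (y ∧ (x ∧ x)) = min(0.5, 0.25) = 0.25
  (y ⊃ (y ∧ (x ∧ x))): 0.5 > 0.25, so result = 0.25
  ¬x: Gödel ¬ of 0.25 = 0 (operand ≠ 0)
  ((y ⊃ (y ∧ (x ∧ x))) ∨ ¬x) = max(0.25, 0) = 0.25
Checking all 25 assignments confirms none give a value below 0.25.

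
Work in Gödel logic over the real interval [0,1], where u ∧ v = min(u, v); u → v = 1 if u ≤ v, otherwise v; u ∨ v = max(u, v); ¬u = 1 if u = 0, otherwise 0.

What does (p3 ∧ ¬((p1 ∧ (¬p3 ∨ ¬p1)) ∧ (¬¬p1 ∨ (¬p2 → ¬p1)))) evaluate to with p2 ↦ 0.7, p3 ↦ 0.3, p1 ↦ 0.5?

¬p3: Gödel ¬ of 0.3 = 0 (operand ≠ 0)
¬p1: Gödel ¬ of 0.5 = 0 (operand ≠ 0)
(¬p3 ∨ ¬p1) = max(0, 0) = 0
(p1 ∧ (¬p3 ∨ ¬p1)) = min(0.5, 0) = 0
¬p1: Gödel ¬ of 0.5 = 0 (operand ≠ 0)
¬¬p1: Gödel ¬ of 0 = 1 (operand is 0)
¬p2: Gödel ¬ of 0.7 = 0 (operand ≠ 0)
¬p1: Gödel ¬ of 0.5 = 0 (operand ≠ 0)
(¬p2 → ¬p1): 0 ≤ 0, so result = 1
(¬¬p1 ∨ (¬p2 → ¬p1)) = max(1, 1) = 1
((p1 ∧ (¬p3 ∨ ¬p1)) ∧ (¬¬p1 ∨ (¬p2 → ¬p1))) = min(0, 1) = 0
¬((p1 ∧ (¬p3 ∨ ¬p1)) ∧ (¬¬p1 ∨ (¬p2 → ¬p1))): Gödel ¬ of 0 = 1 (operand is 0)
(p3 ∧ ¬((p1 ∧ (¬p3 ∨ ¬p1)) ∧ (¬¬p1 ∨ (¬p2 → ¬p1)))) = min(0.3, 1) = 0.3

0.30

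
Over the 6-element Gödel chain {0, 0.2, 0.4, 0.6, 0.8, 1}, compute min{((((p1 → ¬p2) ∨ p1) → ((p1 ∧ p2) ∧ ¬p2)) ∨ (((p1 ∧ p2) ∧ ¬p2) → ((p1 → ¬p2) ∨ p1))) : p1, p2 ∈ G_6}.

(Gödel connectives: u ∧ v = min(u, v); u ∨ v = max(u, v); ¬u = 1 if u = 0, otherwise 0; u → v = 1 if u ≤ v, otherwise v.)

1.00

Every assignment gives 1. For instance at p1 = 0, p2 = 0:
  ¬p2: Gödel ¬ of 0 = 1 (operand is 0)
  (p1 → ¬p2): 0 ≤ 1, so result = 1
  ((p1 → ¬p2) ∨ p1) = max(1, 0) = 1
  (p1 ∧ p2) = min(0, 0) = 0
  ¬p2: Gödel ¬ of 0 = 1 (operand is 0)
  ((p1 ∧ p2) ∧ ¬p2) = min(0, 1) = 0
  (((p1 → ¬p2) ∨ p1) → ((p1 ∧ p2) ∧ ¬p2)): 1 > 0, so result = 0
  (p1 ∧ p2) = min(0, 0) = 0
  ¬p2: Gödel ¬ of 0 = 1 (operand is 0)
  ((p1 ∧ p2) ∧ ¬p2) = min(0, 1) = 0
  ¬p2: Gödel ¬ of 0 = 1 (operand is 0)
  (p1 → ¬p2): 0 ≤ 1, so result = 1
  ((p1 → ¬p2) ∨ p1) = max(1, 0) = 1
  (((p1 ∧ p2) ∧ ¬p2) → ((p1 → ¬p2) ∨ p1)): 0 ≤ 1, so result = 1
  ((((p1 → ¬p2) ∨ p1) → ((p1 ∧ p2) ∧ ¬p2)) ∨ (((p1 ∧ p2) ∧ ¬p2) → ((p1 → ¬p2) ∨ p1))) = max(0, 1) = 1
All 36 assignments give value 1 — the formula is a G_6-tautology.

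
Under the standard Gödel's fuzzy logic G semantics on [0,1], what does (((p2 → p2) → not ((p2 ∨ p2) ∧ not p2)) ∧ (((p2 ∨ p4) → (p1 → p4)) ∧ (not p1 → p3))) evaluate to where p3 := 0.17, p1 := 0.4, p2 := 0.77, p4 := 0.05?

(p2 → p2): 0.77 ≤ 0.77, so result = 1
(p2 ∨ p2) = max(0.77, 0.77) = 0.77
not p2: Gödel ¬ of 0.77 = 0 (operand ≠ 0)
((p2 ∨ p2) ∧ not p2) = min(0.77, 0) = 0
not ((p2 ∨ p2) ∧ not p2): Gödel ¬ of 0 = 1 (operand is 0)
((p2 → p2) → not ((p2 ∨ p2) ∧ not p2)): 1 ≤ 1, so result = 1
(p2 ∨ p4) = max(0.77, 0.05) = 0.77
(p1 → p4): 0.4 > 0.05, so result = 0.05
((p2 ∨ p4) → (p1 → p4)): 0.77 > 0.05, so result = 0.05
not p1: Gödel ¬ of 0.4 = 0 (operand ≠ 0)
(not p1 → p3): 0 ≤ 0.17, so result = 1
(((p2 ∨ p4) → (p1 → p4)) ∧ (not p1 → p3)) = min(0.05, 1) = 0.05
(((p2 → p2) → not ((p2 ∨ p2) ∧ not p2)) ∧ (((p2 ∨ p4) → (p1 → p4)) ∧ (not p1 → p3))) = min(1, 0.05) = 0.05

0.05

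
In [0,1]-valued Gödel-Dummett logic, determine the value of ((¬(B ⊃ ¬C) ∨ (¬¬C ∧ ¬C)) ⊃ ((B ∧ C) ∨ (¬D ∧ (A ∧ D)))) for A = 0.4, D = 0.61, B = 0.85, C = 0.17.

¬C: Gödel ¬ of 0.17 = 0 (operand ≠ 0)
(B ⊃ ¬C): 0.85 > 0, so result = 0
¬(B ⊃ ¬C): Gödel ¬ of 0 = 1 (operand is 0)
¬C: Gödel ¬ of 0.17 = 0 (operand ≠ 0)
¬¬C: Gödel ¬ of 0 = 1 (operand is 0)
¬C: Gödel ¬ of 0.17 = 0 (operand ≠ 0)
(¬¬C ∧ ¬C) = min(1, 0) = 0
(¬(B ⊃ ¬C) ∨ (¬¬C ∧ ¬C)) = max(1, 0) = 1
(B ∧ C) = min(0.85, 0.17) = 0.17
¬D: Gödel ¬ of 0.61 = 0 (operand ≠ 0)
(A ∧ D) = min(0.4, 0.61) = 0.4
(¬D ∧ (A ∧ D)) = min(0, 0.4) = 0
((B ∧ C) ∨ (¬D ∧ (A ∧ D))) = max(0.17, 0) = 0.17
((¬(B ⊃ ¬C) ∨ (¬¬C ∧ ¬C)) ⊃ ((B ∧ C) ∨ (¬D ∧ (A ∧ D)))): 1 > 0.17, so result = 0.17

0.17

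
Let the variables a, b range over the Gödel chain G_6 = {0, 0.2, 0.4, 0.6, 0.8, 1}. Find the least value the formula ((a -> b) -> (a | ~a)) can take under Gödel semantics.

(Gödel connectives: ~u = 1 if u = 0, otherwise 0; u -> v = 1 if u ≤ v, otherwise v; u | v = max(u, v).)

0.20

The minimum is attained at a = 0.2, b = 0.2:
  (a -> b): 0.2 ≤ 0.2, so result = 1
  ~a: Gödel ¬ of 0.2 = 0 (operand ≠ 0)
  (a | ~a) = max(0.2, 0) = 0.2
  ((a -> b) -> (a | ~a)): 1 > 0.2, so result = 0.2
Checking all 36 assignments confirms none give a value below 0.20.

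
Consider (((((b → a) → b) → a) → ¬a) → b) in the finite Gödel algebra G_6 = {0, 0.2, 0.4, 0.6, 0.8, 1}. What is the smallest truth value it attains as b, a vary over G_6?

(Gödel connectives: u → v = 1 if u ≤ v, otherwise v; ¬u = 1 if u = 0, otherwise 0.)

0.00

The minimum is attained at b = 0, a = 0:
  (b → a): 0 ≤ 0, so result = 1
  ((b → a) → b): 1 > 0, so result = 0
  (((b → a) → b) → a): 0 ≤ 0, so result = 1
  ¬a: Gödel ¬ of 0 = 1 (operand is 0)
  ((((b → a) → b) → a) → ¬a): 1 ≤ 1, so result = 1
  (((((b → a) → b) → a) → ¬a) → b): 1 > 0, so result = 0
Checking all 36 assignments confirms none give a value below 0.00.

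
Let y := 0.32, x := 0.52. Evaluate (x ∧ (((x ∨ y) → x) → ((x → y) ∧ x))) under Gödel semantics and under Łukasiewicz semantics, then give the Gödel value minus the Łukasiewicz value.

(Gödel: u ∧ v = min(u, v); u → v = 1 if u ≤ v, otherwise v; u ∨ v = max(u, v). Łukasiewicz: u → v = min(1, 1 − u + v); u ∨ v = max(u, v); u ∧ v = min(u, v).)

Gödel evaluation:
  (x ∨ y) = max(0.52, 0.32) = 0.52
  ((x ∨ y) → x): 0.52 ≤ 0.52, so result = 1
  (x → y): 0.52 > 0.32, so result = 0.32
  ((x → y) ∧ x) = min(0.32, 0.52) = 0.32
  (((x ∨ y) → x) → ((x → y) ∧ x)): 1 > 0.32, so result = 0.32
  (x ∧ (((x ∨ y) → x) → ((x → y) ∧ x))) = min(0.52, 0.32) = 0.32
  Gödel value = 0.32
Łukasiewicz evaluation:
  (x ∨ y) = max(0.52, 0.32) = 0.52
  ((x ∨ y) → x): min(1, 1 − 0.52 + 0.52) = 1
  (x → y): min(1, 1 − 0.52 + 0.32) = 0.8
  ((x → y) ∧ x) = min(0.8, 0.52) = 0.52
  (((x ∨ y) → x) → ((x → y) ∧ x)): min(1, 1 − 1 + 0.52) = 0.52
  (x ∧ (((x ∨ y) → x) → ((x → y) ∧ x))) = min(0.52, 0.52) = 0.52
  Łukasiewicz value = 0.52
Difference: 0.32 − 0.52 = -0.20

-0.20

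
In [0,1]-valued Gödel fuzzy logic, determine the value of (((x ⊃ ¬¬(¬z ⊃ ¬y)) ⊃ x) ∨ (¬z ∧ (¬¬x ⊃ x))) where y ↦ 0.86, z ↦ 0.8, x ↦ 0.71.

0.71

¬z: Gödel ¬ of 0.8 = 0 (operand ≠ 0)
¬y: Gödel ¬ of 0.86 = 0 (operand ≠ 0)
(¬z ⊃ ¬y): 0 ≤ 0, so result = 1
¬(¬z ⊃ ¬y): Gödel ¬ of 1 = 0 (operand ≠ 0)
¬¬(¬z ⊃ ¬y): Gödel ¬ of 0 = 1 (operand is 0)
(x ⊃ ¬¬(¬z ⊃ ¬y)): 0.71 ≤ 1, so result = 1
((x ⊃ ¬¬(¬z ⊃ ¬y)) ⊃ x): 1 > 0.71, so result = 0.71
¬z: Gödel ¬ of 0.8 = 0 (operand ≠ 0)
¬x: Gödel ¬ of 0.71 = 0 (operand ≠ 0)
¬¬x: Gödel ¬ of 0 = 1 (operand is 0)
(¬¬x ⊃ x): 1 > 0.71, so result = 0.71
(¬z ∧ (¬¬x ⊃ x)) = min(0, 0.71) = 0
(((x ⊃ ¬¬(¬z ⊃ ¬y)) ⊃ x) ∨ (¬z ∧ (¬¬x ⊃ x))) = max(0.71, 0) = 0.71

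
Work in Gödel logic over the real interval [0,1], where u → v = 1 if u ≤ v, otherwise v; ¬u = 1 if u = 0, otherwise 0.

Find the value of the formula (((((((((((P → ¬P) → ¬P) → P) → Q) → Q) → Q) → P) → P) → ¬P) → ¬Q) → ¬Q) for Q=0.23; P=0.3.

0.00

¬P: Gödel ¬ of 0.3 = 0 (operand ≠ 0)
(P → ¬P): 0.3 > 0, so result = 0
¬P: Gödel ¬ of 0.3 = 0 (operand ≠ 0)
((P → ¬P) → ¬P): 0 ≤ 0, so result = 1
(((P → ¬P) → ¬P) → P): 1 > 0.3, so result = 0.3
((((P → ¬P) → ¬P) → P) → Q): 0.3 > 0.23, so result = 0.23
(((((P → ¬P) → ¬P) → P) → Q) → Q): 0.23 ≤ 0.23, so result = 1
((((((P → ¬P) → ¬P) → P) → Q) → Q) → Q): 1 > 0.23, so result = 0.23
(((((((P → ¬P) → ¬P) → P) → Q) → Q) → Q) → P): 0.23 ≤ 0.3, so result = 1
((((((((P → ¬P) → ¬P) → P) → Q) → Q) → Q) → P) → P): 1 > 0.3, so result = 0.3
¬P: Gödel ¬ of 0.3 = 0 (operand ≠ 0)
(((((((((P → ¬P) → ¬P) → P) → Q) → Q) → Q) → P) → P) → ¬P): 0.3 > 0, so result = 0
¬Q: Gödel ¬ of 0.23 = 0 (operand ≠ 0)
((((((((((P → ¬P) → ¬P) → P) → Q) → Q) → Q) → P) → P) → ¬P) → ¬Q): 0 ≤ 0, so result = 1
¬Q: Gödel ¬ of 0.23 = 0 (operand ≠ 0)
(((((((((((P → ¬P) → ¬P) → P) → Q) → Q) → Q) → P) → P) → ¬P) → ¬Q) → ¬Q): 1 > 0, so result = 0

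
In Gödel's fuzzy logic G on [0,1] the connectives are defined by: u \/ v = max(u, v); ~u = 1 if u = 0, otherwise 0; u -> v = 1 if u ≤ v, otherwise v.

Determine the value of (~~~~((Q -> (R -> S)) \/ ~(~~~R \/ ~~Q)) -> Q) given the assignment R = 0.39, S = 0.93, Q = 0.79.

0.79

(R -> S): 0.39 ≤ 0.93, so result = 1
(Q -> (R -> S)): 0.79 ≤ 1, so result = 1
~R: Gödel ¬ of 0.39 = 0 (operand ≠ 0)
~~R: Gödel ¬ of 0 = 1 (operand is 0)
~~~R: Gödel ¬ of 1 = 0 (operand ≠ 0)
~Q: Gödel ¬ of 0.79 = 0 (operand ≠ 0)
~~Q: Gödel ¬ of 0 = 1 (operand is 0)
(~~~R \/ ~~Q) = max(0, 1) = 1
~(~~~R \/ ~~Q): Gödel ¬ of 1 = 0 (operand ≠ 0)
((Q -> (R -> S)) \/ ~(~~~R \/ ~~Q)) = max(1, 0) = 1
~((Q -> (R -> S)) \/ ~(~~~R \/ ~~Q)): Gödel ¬ of 1 = 0 (operand ≠ 0)
~~((Q -> (R -> S)) \/ ~(~~~R \/ ~~Q)): Gödel ¬ of 0 = 1 (operand is 0)
~~~((Q -> (R -> S)) \/ ~(~~~R \/ ~~Q)): Gödel ¬ of 1 = 0 (operand ≠ 0)
~~~~((Q -> (R -> S)) \/ ~(~~~R \/ ~~Q)): Gödel ¬ of 0 = 1 (operand is 0)
(~~~~((Q -> (R -> S)) \/ ~(~~~R \/ ~~Q)) -> Q): 1 > 0.79, so result = 0.79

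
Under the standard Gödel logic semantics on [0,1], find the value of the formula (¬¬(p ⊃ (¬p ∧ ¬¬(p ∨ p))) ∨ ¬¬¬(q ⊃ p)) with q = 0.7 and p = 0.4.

¬p: Gödel ¬ of 0.4 = 0 (operand ≠ 0)
(p ∨ p) = max(0.4, 0.4) = 0.4
¬(p ∨ p): Gödel ¬ of 0.4 = 0 (operand ≠ 0)
¬¬(p ∨ p): Gödel ¬ of 0 = 1 (operand is 0)
(¬p ∧ ¬¬(p ∨ p)) = min(0, 1) = 0
(p ⊃ (¬p ∧ ¬¬(p ∨ p))): 0.4 > 0, so result = 0
¬(p ⊃ (¬p ∧ ¬¬(p ∨ p))): Gödel ¬ of 0 = 1 (operand is 0)
¬¬(p ⊃ (¬p ∧ ¬¬(p ∨ p))): Gödel ¬ of 1 = 0 (operand ≠ 0)
(q ⊃ p): 0.7 > 0.4, so result = 0.4
¬(q ⊃ p): Gödel ¬ of 0.4 = 0 (operand ≠ 0)
¬¬(q ⊃ p): Gödel ¬ of 0 = 1 (operand is 0)
¬¬¬(q ⊃ p): Gödel ¬ of 1 = 0 (operand ≠ 0)
(¬¬(p ⊃ (¬p ∧ ¬¬(p ∨ p))) ∨ ¬¬¬(q ⊃ p)) = max(0, 0) = 0

0.00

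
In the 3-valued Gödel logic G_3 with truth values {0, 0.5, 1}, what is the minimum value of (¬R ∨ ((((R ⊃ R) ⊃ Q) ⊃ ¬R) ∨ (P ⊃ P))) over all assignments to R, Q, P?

Every assignment gives 1. For instance at R = 0, Q = 0, P = 0:
  ¬R: Gödel ¬ of 0 = 1 (operand is 0)
  (R ⊃ R): 0 ≤ 0, so result = 1
  ((R ⊃ R) ⊃ Q): 1 > 0, so result = 0
  ¬R: Gödel ¬ of 0 = 1 (operand is 0)
  (((R ⊃ R) ⊃ Q) ⊃ ¬R): 0 ≤ 1, so result = 1
  (P ⊃ P): 0 ≤ 0, so result = 1
  ((((R ⊃ R) ⊃ Q) ⊃ ¬R) ∨ (P ⊃ P)) = max(1, 1) = 1
  (¬R ∨ ((((R ⊃ R) ⊃ Q) ⊃ ¬R) ∨ (P ⊃ P))) = max(1, 1) = 1
All 27 assignments give value 1 — the formula is a G_3-tautology.

1.00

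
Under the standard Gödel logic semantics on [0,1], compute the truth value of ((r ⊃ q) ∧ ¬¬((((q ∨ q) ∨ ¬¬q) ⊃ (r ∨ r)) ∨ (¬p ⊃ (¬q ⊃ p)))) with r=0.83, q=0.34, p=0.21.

0.34

(r ⊃ q): 0.83 > 0.34, so result = 0.34
(q ∨ q) = max(0.34, 0.34) = 0.34
¬q: Gödel ¬ of 0.34 = 0 (operand ≠ 0)
¬¬q: Gödel ¬ of 0 = 1 (operand is 0)
((q ∨ q) ∨ ¬¬q) = max(0.34, 1) = 1
(r ∨ r) = max(0.83, 0.83) = 0.83
(((q ∨ q) ∨ ¬¬q) ⊃ (r ∨ r)): 1 > 0.83, so result = 0.83
¬p: Gödel ¬ of 0.21 = 0 (operand ≠ 0)
¬q: Gödel ¬ of 0.34 = 0 (operand ≠ 0)
(¬q ⊃ p): 0 ≤ 0.21, so result = 1
(¬p ⊃ (¬q ⊃ p)): 0 ≤ 1, so result = 1
((((q ∨ q) ∨ ¬¬q) ⊃ (r ∨ r)) ∨ (¬p ⊃ (¬q ⊃ p))) = max(0.83, 1) = 1
¬((((q ∨ q) ∨ ¬¬q) ⊃ (r ∨ r)) ∨ (¬p ⊃ (¬q ⊃ p))): Gödel ¬ of 1 = 0 (operand ≠ 0)
¬¬((((q ∨ q) ∨ ¬¬q) ⊃ (r ∨ r)) ∨ (¬p ⊃ (¬q ⊃ p))): Gödel ¬ of 0 = 1 (operand is 0)
((r ⊃ q) ∧ ¬¬((((q ∨ q) ∨ ¬¬q) ⊃ (r ∨ r)) ∨ (¬p ⊃ (¬q ⊃ p)))) = min(0.34, 1) = 0.34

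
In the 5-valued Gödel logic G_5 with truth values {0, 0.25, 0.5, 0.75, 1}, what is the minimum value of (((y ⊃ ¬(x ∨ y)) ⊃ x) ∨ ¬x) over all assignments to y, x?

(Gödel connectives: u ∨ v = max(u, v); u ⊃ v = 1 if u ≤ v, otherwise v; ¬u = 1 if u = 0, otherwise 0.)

The minimum is attained at y = 0, x = 0.25:
  (x ∨ y) = max(0.25, 0) = 0.25
  ¬(x ∨ y): Gödel ¬ of 0.25 = 0 (operand ≠ 0)
  (y ⊃ ¬(x ∨ y)): 0 ≤ 0, so result = 1
  ((y ⊃ ¬(x ∨ y)) ⊃ x): 1 > 0.25, so result = 0.25
  ¬x: Gödel ¬ of 0.25 = 0 (operand ≠ 0)
  (((y ⊃ ¬(x ∨ y)) ⊃ x) ∨ ¬x) = max(0.25, 0) = 0.25
Checking all 25 assignments confirms none give a value below 0.25.

0.25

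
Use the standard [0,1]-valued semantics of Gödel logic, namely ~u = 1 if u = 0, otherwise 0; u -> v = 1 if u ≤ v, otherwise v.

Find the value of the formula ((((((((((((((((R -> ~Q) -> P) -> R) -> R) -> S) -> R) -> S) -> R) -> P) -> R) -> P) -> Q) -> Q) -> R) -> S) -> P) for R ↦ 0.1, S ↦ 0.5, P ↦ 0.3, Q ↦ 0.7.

0.30

~Q: Gödel ¬ of 0.7 = 0 (operand ≠ 0)
(R -> ~Q): 0.1 > 0, so result = 0
((R -> ~Q) -> P): 0 ≤ 0.3, so result = 1
(((R -> ~Q) -> P) -> R): 1 > 0.1, so result = 0.1
((((R -> ~Q) -> P) -> R) -> R): 0.1 ≤ 0.1, so result = 1
(((((R -> ~Q) -> P) -> R) -> R) -> S): 1 > 0.5, so result = 0.5
((((((R -> ~Q) -> P) -> R) -> R) -> S) -> R): 0.5 > 0.1, so result = 0.1
(((((((R -> ~Q) -> P) -> R) -> R) -> S) -> R) -> S): 0.1 ≤ 0.5, so result = 1
((((((((R -> ~Q) -> P) -> R) -> R) -> S) -> R) -> S) -> R): 1 > 0.1, so result = 0.1
(((((((((R -> ~Q) -> P) -> R) -> R) -> S) -> R) -> S) -> R) -> P): 0.1 ≤ 0.3, so result = 1
((((((((((R -> ~Q) -> P) -> R) -> R) -> S) -> R) -> S) -> R) -> P) -> R): 1 > 0.1, so result = 0.1
(((((((((((R -> ~Q) -> P) -> R) -> R) -> S) -> R) -> S) -> R) -> P) -> R) -> P): 0.1 ≤ 0.3, so result = 1
((((((((((((R -> ~Q) -> P) -> R) -> R) -> S) -> R) -> S) -> R) -> P) -> R) -> P) -> Q): 1 > 0.7, so result = 0.7
(((((((((((((R -> ~Q) -> P) -> R) -> R) -> S) -> R) -> S) -> R) -> P) -> R) -> P) -> Q) -> Q): 0.7 ≤ 0.7, so result = 1
((((((((((((((R -> ~Q) -> P) -> R) -> R) -> S) -> R) -> S) -> R) -> P) -> R) -> P) -> Q) -> Q) -> R): 1 > 0.1, so result = 0.1
(((((((((((((((R -> ~Q) -> P) -> R) -> R) -> S) -> R) -> S) -> R) -> P) -> R) -> P) -> Q) -> Q) -> R) -> S): 0.1 ≤ 0.5, so result = 1
((((((((((((((((R -> ~Q) -> P) -> R) -> R) -> S) -> R) -> S) -> R) -> P) -> R) -> P) -> Q) -> Q) -> R) -> S) -> P): 1 > 0.3, so result = 0.3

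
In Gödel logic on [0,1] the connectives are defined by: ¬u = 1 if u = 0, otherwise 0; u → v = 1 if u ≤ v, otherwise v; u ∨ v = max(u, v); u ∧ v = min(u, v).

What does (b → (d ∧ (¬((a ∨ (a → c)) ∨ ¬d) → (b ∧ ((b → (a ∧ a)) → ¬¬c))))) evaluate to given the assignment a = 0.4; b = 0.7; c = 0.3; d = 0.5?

0.50

(a → c): 0.4 > 0.3, so result = 0.3
(a ∨ (a → c)) = max(0.4, 0.3) = 0.4
¬d: Gödel ¬ of 0.5 = 0 (operand ≠ 0)
((a ∨ (a → c)) ∨ ¬d) = max(0.4, 0) = 0.4
¬((a ∨ (a → c)) ∨ ¬d): Gödel ¬ of 0.4 = 0 (operand ≠ 0)
(a ∧ a) = min(0.4, 0.4) = 0.4
(b → (a ∧ a)): 0.7 > 0.4, so result = 0.4
¬c: Gödel ¬ of 0.3 = 0 (operand ≠ 0)
¬¬c: Gödel ¬ of 0 = 1 (operand is 0)
((b → (a ∧ a)) → ¬¬c): 0.4 ≤ 1, so result = 1
(b ∧ ((b → (a ∧ a)) → ¬¬c)) = min(0.7, 1) = 0.7
(¬((a ∨ (a → c)) ∨ ¬d) → (b ∧ ((b → (a ∧ a)) → ¬¬c))): 0 ≤ 0.7, so result = 1
(d ∧ (¬((a ∨ (a → c)) ∨ ¬d) → (b ∧ ((b → (a ∧ a)) → ¬¬c)))) = min(0.5, 1) = 0.5
(b → (d ∧ (¬((a ∨ (a → c)) ∨ ¬d) → (b ∧ ((b → (a ∧ a)) → ¬¬c))))): 0.7 > 0.5, so result = 0.5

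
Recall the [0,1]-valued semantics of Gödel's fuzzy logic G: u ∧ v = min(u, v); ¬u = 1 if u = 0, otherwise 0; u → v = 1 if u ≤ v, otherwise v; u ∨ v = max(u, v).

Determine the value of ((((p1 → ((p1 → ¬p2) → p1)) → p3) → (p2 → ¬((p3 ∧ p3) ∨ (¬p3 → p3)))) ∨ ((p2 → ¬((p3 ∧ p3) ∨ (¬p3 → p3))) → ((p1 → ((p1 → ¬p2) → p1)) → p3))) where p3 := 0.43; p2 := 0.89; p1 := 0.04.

1.00

¬p2: Gödel ¬ of 0.89 = 0 (operand ≠ 0)
(p1 → ¬p2): 0.04 > 0, so result = 0
((p1 → ¬p2) → p1): 0 ≤ 0.04, so result = 1
(p1 → ((p1 → ¬p2) → p1)): 0.04 ≤ 1, so result = 1
((p1 → ((p1 → ¬p2) → p1)) → p3): 1 > 0.43, so result = 0.43
(p3 ∧ p3) = min(0.43, 0.43) = 0.43
¬p3: Gödel ¬ of 0.43 = 0 (operand ≠ 0)
(¬p3 → p3): 0 ≤ 0.43, so result = 1
((p3 ∧ p3) ∨ (¬p3 → p3)) = max(0.43, 1) = 1
¬((p3 ∧ p3) ∨ (¬p3 → p3)): Gödel ¬ of 1 = 0 (operand ≠ 0)
(p2 → ¬((p3 ∧ p3) ∨ (¬p3 → p3))): 0.89 > 0, so result = 0
(((p1 → ((p1 → ¬p2) → p1)) → p3) → (p2 → ¬((p3 ∧ p3) ∨ (¬p3 → p3)))): 0.43 > 0, so result = 0
(p3 ∧ p3) = min(0.43, 0.43) = 0.43
¬p3: Gödel ¬ of 0.43 = 0 (operand ≠ 0)
(¬p3 → p3): 0 ≤ 0.43, so result = 1
((p3 ∧ p3) ∨ (¬p3 → p3)) = max(0.43, 1) = 1
¬((p3 ∧ p3) ∨ (¬p3 → p3)): Gödel ¬ of 1 = 0 (operand ≠ 0)
(p2 → ¬((p3 ∧ p3) ∨ (¬p3 → p3))): 0.89 > 0, so result = 0
¬p2: Gödel ¬ of 0.89 = 0 (operand ≠ 0)
(p1 → ¬p2): 0.04 > 0, so result = 0
((p1 → ¬p2) → p1): 0 ≤ 0.04, so result = 1
(p1 → ((p1 → ¬p2) → p1)): 0.04 ≤ 1, so result = 1
((p1 → ((p1 → ¬p2) → p1)) → p3): 1 > 0.43, so result = 0.43
((p2 → ¬((p3 ∧ p3) ∨ (¬p3 → p3))) → ((p1 → ((p1 → ¬p2) → p1)) → p3)): 0 ≤ 0.43, so result = 1
((((p1 → ((p1 → ¬p2) → p1)) → p3) → (p2 → ¬((p3 ∧ p3) ∨ (¬p3 → p3)))) ∨ ((p2 → ¬((p3 ∧ p3) ∨ (¬p3 → p3))) → ((p1 → ((p1 → ¬p2) → p1)) → p3))) = max(0, 1) = 1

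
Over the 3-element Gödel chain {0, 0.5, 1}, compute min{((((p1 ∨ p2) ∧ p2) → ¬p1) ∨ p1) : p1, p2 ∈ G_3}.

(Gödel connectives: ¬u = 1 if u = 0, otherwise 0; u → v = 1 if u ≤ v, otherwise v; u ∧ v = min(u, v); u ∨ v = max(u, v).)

The minimum is attained at p1 = 0.5, p2 = 0.5:
  (p1 ∨ p2) = max(0.5, 0.5) = 0.5
  ((p1 ∨ p2) ∧ p2) = min(0.5, 0.5) = 0.5
  ¬p1: Gödel ¬ of 0.5 = 0 (operand ≠ 0)
  (((p1 ∨ p2) ∧ p2) → ¬p1): 0.5 > 0, so result = 0
  ((((p1 ∨ p2) ∧ p2) → ¬p1) ∨ p1) = max(0, 0.5) = 0.5
Checking all 9 assignments confirms none give a value below 0.50.

0.50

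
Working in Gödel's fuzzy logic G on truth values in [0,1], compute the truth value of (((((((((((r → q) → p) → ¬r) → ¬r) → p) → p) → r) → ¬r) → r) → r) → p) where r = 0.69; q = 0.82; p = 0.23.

(r → q): 0.69 ≤ 0.82, so result = 1
((r → q) → p): 1 > 0.23, so result = 0.23
¬r: Gödel ¬ of 0.69 = 0 (operand ≠ 0)
(((r → q) → p) → ¬r): 0.23 > 0, so result = 0
¬r: Gödel ¬ of 0.69 = 0 (operand ≠ 0)
((((r → q) → p) → ¬r) → ¬r): 0 ≤ 0, so result = 1
(((((r → q) → p) → ¬r) → ¬r) → p): 1 > 0.23, so result = 0.23
((((((r → q) → p) → ¬r) → ¬r) → p) → p): 0.23 ≤ 0.23, so result = 1
(((((((r → q) → p) → ¬r) → ¬r) → p) → p) → r): 1 > 0.69, so result = 0.69
¬r: Gödel ¬ of 0.69 = 0 (operand ≠ 0)
((((((((r → q) → p) → ¬r) → ¬r) → p) → p) → r) → ¬r): 0.69 > 0, so result = 0
(((((((((r → q) → p) → ¬r) → ¬r) → p) → p) → r) → ¬r) → r): 0 ≤ 0.69, so result = 1
((((((((((r → q) → p) → ¬r) → ¬r) → p) → p) → r) → ¬r) → r) → r): 1 > 0.69, so result = 0.69
(((((((((((r → q) → p) → ¬r) → ¬r) → p) → p) → r) → ¬r) → r) → r) → p): 0.69 > 0.23, so result = 0.23

0.23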